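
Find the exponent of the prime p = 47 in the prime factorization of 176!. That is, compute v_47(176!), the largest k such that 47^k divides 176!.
v_47(176!) = 3

Legendre's formula: v_p(n!) = Σ_{k ≥ 1} ⌊n / p^k⌋. For p = 47, n = 176, the terms are:
  ⌊176/47^1⌋ = ⌊176/47⌋ = 3
(the next term ⌊176/47^2⌋ = 0, terminating the sum). Summing: v_47(176!) = 3 = 3.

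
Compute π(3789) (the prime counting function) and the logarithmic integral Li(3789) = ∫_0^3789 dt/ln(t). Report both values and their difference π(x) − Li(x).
π(3789) = 526;  Li(3789) ≈ 539.84;  π(x) − Li(x) ≈ -13.84.

Direct count of primes ≤ 3789 gives π(3789) = 526. Numerical evaluation of the logarithmic integral gives Li(3789) ≈ 539.84. The difference π(x) − Li(x) ≈ -13.84 is typically negative for small/moderate x (Li(x) overestimates), though Littlewood's theorem shows this sign changes infinitely often.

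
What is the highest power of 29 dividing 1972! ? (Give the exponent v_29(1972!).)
v_29(1972!) = 70

Legendre's formula: v_p(n!) = Σ_{k ≥ 1} ⌊n / p^k⌋. For p = 29, n = 1972, the terms are:
  ⌊1972/29^1⌋ = ⌊1972/29⌋ = 68
  ⌊1972/29^2⌋ = ⌊1972/841⌋ = 2
(the next term ⌊1972/29^3⌋ = 0, terminating the sum). Summing: v_29(1972!) = 68 + 2 = 70.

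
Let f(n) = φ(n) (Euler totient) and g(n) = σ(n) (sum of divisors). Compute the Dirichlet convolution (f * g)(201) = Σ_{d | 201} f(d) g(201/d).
(φ * σ)(201) = 804

Divisors of 201: [1, 3, 67, 201]. For each d | 201:
  d = 1: φ(1) · σ(201/1) = 1 · 272 = 272
  d = 3: φ(3) · σ(201/3) = 2 · 68 = 136
  d = 67: φ(67) · σ(201/67) = 66 · 4 = 264
  d = 201: φ(201) · σ(201/201) = 132 · 1 = 132
Summing: (φ * σ)(201) = 272 + 136 + 264 + 132 = 804.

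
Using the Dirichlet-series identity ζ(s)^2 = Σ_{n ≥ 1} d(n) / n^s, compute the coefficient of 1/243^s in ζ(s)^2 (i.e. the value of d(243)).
d(243) = 6

ζ(s)^2 = (Σ 1/m^s)(Σ 1/k^s). The coefficient of 1/n^s in the product is the number of ordered pairs (m, k) with mk = n, which equals d(n). For n = 243, divisors are [1, 3, 9, 27, 81, 243], so d(243) = 6.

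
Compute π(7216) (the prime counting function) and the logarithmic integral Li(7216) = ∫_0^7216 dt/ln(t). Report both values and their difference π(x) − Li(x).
π(7216) = 922;  Li(7216) ≈ 938.69;  π(x) − Li(x) ≈ -16.69.

Direct count of primes ≤ 7216 gives π(7216) = 922. Numerical evaluation of the logarithmic integral gives Li(7216) ≈ 938.69. The difference π(x) − Li(x) ≈ -16.69 is typically negative for small/moderate x (Li(x) overestimates), though Littlewood's theorem shows this sign changes infinitely often.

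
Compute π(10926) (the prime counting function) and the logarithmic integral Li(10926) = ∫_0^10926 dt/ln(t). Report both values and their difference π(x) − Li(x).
π(10926) = 1327;  Li(10926) ≈ 1346.19;  π(x) − Li(x) ≈ -19.19.

Direct count of primes ≤ 10926 gives π(10926) = 1327. Numerical evaluation of the logarithmic integral gives Li(10926) ≈ 1346.19. The difference π(x) − Li(x) ≈ -19.19 is typically negative for small/moderate x (Li(x) overestimates), though Littlewood's theorem shows this sign changes infinitely often.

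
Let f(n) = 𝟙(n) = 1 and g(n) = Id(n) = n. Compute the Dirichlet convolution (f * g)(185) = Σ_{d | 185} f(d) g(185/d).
(𝟙 * Id)(185) = 228

Divisors of 185: [1, 5, 37, 185]. For each d | 185:
  d = 1: 𝟙(1) · Id(185/1) = 1 · 185 = 185
  d = 5: 𝟙(5) · Id(185/5) = 1 · 37 = 37
  d = 37: 𝟙(37) · Id(185/37) = 1 · 5 = 5
  d = 185: 𝟙(185) · Id(185/185) = 1 · 1 = 1
Summing: (𝟙 * Id)(185) = 185 + 37 + 5 + 1 = 228.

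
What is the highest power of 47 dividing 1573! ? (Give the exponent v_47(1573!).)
v_47(1573!) = 33

Legendre's formula: v_p(n!) = Σ_{k ≥ 1} ⌊n / p^k⌋. For p = 47, n = 1573, the terms are:
  ⌊1573/47^1⌋ = ⌊1573/47⌋ = 33
(the next term ⌊1573/47^2⌋ = 0, terminating the sum). Summing: v_47(1573!) = 33 = 33.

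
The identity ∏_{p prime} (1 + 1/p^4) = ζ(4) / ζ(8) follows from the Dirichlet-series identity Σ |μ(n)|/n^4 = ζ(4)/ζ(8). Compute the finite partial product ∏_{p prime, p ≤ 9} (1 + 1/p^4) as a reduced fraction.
∏ = 262011361/243101250

The primes p ≤ 9 are [2, 3, 5, 7]. For each, (1 + 1/p^4) = (p^4 + 1)/p^4. Multiplying these fractions over p ∈ [2, 3, 5, 7] gives 262011361/243101250. (In the limit P → ∞ this tends to ζ(4)/ζ(8).)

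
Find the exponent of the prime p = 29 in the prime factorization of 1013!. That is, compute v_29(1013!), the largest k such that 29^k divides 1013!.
v_29(1013!) = 35

Legendre's formula: v_p(n!) = Σ_{k ≥ 1} ⌊n / p^k⌋. For p = 29, n = 1013, the terms are:
  ⌊1013/29^1⌋ = ⌊1013/29⌋ = 34
  ⌊1013/29^2⌋ = ⌊1013/841⌋ = 1
(the next term ⌊1013/29^3⌋ = 0, terminating the sum). Summing: v_29(1013!) = 34 + 1 = 35.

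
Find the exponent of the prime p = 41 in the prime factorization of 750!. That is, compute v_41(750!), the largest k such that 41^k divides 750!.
v_41(750!) = 18

Legendre's formula: v_p(n!) = Σ_{k ≥ 1} ⌊n / p^k⌋. For p = 41, n = 750, the terms are:
  ⌊750/41^1⌋ = ⌊750/41⌋ = 18
(the next term ⌊750/41^2⌋ = 0, terminating the sum). Summing: v_41(750!) = 18 = 18.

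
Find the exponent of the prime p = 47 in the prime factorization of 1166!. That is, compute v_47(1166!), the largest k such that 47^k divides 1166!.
v_47(1166!) = 24

Legendre's formula: v_p(n!) = Σ_{k ≥ 1} ⌊n / p^k⌋. For p = 47, n = 1166, the terms are:
  ⌊1166/47^1⌋ = ⌊1166/47⌋ = 24
(the next term ⌊1166/47^2⌋ = 0, terminating the sum). Summing: v_47(1166!) = 24 = 24.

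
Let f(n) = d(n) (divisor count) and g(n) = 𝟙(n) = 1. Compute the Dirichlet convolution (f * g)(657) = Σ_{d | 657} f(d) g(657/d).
(d * 𝟙)(657) = 18

Divisors of 657: [1, 3, 9, 73, 219, 657]. For each d | 657:
  d = 1: d(1) · 𝟙(657/1) = 1 · 1 = 1
  d = 3: d(3) · 𝟙(657/3) = 2 · 1 = 2
  d = 9: d(9) · 𝟙(657/9) = 3 · 1 = 3
  d = 73: d(73) · 𝟙(657/73) = 2 · 1 = 2
  d = 219: d(219) · 𝟙(657/219) = 4 · 1 = 4
  d = 657: d(657) · 𝟙(657/657) = 6 · 1 = 6
Summing: (d * 𝟙)(657) = 1 + 2 + 3 + 2 + 4 + 6 = 18.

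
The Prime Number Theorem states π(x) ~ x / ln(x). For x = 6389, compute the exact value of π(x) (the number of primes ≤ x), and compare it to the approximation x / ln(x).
π(6389) = 833;  x/ln(x) ≈ 729.14;  relative error ≈ 12.47%.

Directly count primes up to 6389: π(6389) = 833. The PNT approximation gives 6389/ln(6389) ≈ 6389/8.76233 ≈ 729.14. Relative error (π(x) − x/ln(x)) / π(x) ≈ 12.47%; the approximation is known to undercount slightly (Li(x) is a better estimate).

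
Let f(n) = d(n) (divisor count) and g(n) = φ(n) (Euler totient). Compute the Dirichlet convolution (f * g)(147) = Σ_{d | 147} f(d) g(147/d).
(d * φ)(147) = 228

Divisors of 147: [1, 3, 7, 21, 49, 147]. For each d | 147:
  d = 1: d(1) · φ(147/1) = 1 · 84 = 84
  d = 3: d(3) · φ(147/3) = 2 · 42 = 84
  d = 7: d(7) · φ(147/7) = 2 · 12 = 24
  d = 21: d(21) · φ(147/21) = 4 · 6 = 24
  d = 49: d(49) · φ(147/49) = 3 · 2 = 6
  d = 147: d(147) · φ(147/147) = 6 · 1 = 6
Summing: (d * φ)(147) = 84 + 84 + 24 + 24 + 6 + 6 = 228.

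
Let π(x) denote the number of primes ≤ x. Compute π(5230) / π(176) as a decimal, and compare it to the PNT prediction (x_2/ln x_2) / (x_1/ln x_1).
π(5230)/π(176) = 694/40 ≈ 17.3500;  PNT prediction ≈ 17.9447.

π(176) = 40 and π(5230) = 694, so π(5230)/π(176) ≈ 17.3500. The PNT-predicted ratio is (5230/ln(5230)) / (176/ln(176)) ≈ 17.9447. The two agree to within a few percent, as expected.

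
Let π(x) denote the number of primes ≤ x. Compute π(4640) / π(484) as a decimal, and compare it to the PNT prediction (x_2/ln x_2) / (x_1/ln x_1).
π(4640)/π(484) = 626/92 ≈ 6.8043;  PNT prediction ≈ 7.0200.

π(484) = 92 and π(4640) = 626, so π(4640)/π(484) ≈ 6.8043. The PNT-predicted ratio is (4640/ln(4640)) / (484/ln(484)) ≈ 7.0200. The two agree to within a few percent, as expected.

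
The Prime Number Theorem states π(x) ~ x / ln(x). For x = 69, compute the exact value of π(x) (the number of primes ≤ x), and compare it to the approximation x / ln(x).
π(69) = 19;  x/ln(x) ≈ 16.30;  relative error ≈ 14.23%.

Directly count primes up to 69: π(69) = 19. The PNT approximation gives 69/ln(69) ≈ 69/4.23411 ≈ 16.30. Relative error (π(x) − x/ln(x)) / π(x) ≈ 14.23%; the approximation is known to undercount slightly (Li(x) is a better estimate).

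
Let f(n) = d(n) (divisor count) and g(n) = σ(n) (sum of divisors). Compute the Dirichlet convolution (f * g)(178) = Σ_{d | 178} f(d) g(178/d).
(d * σ)(178) = 460

Divisors of 178: [1, 2, 89, 178]. For each d | 178:
  d = 1: d(1) · σ(178/1) = 1 · 270 = 270
  d = 2: d(2) · σ(178/2) = 2 · 90 = 180
  d = 89: d(89) · σ(178/89) = 2 · 3 = 6
  d = 178: d(178) · σ(178/178) = 4 · 1 = 4
Summing: (d * σ)(178) = 270 + 180 + 6 + 4 = 460.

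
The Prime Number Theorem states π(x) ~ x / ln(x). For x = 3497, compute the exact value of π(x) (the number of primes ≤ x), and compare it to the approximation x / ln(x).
π(3497) = 488;  x/ln(x) ≈ 428.57;  relative error ≈ 12.18%.

Directly count primes up to 3497: π(3497) = 488. The PNT approximation gives 3497/ln(3497) ≈ 3497/8.15966 ≈ 428.57. Relative error (π(x) − x/ln(x)) / π(x) ≈ 12.18%; the approximation is known to undercount slightly (Li(x) is a better estimate).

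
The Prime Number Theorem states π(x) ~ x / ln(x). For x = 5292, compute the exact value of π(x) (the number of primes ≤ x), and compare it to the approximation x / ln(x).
π(5292) = 701;  x/ln(x) ≈ 617.22;  relative error ≈ 11.95%.

Directly count primes up to 5292: π(5292) = 701. The PNT approximation gives 5292/ln(5292) ≈ 5292/8.57395 ≈ 617.22. Relative error (π(x) − x/ln(x)) / π(x) ≈ 11.95%; the approximation is known to undercount slightly (Li(x) is a better estimate).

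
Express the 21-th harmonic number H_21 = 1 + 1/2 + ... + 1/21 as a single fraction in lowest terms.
H_21 = 18858053/5173168

Direct summation: H_21 = 1 + 1/2 + ... + 1/21. The least common denominator is lcm(1, ..., 21) = 232792560; over this denominator the numerator is 232792560 + 116396280 + 77597520 + 58198140 + 46558512 + 38798760 + 33256080 + 29099070 + 25865840 + 23279256 + 21162960 + 19399380 + 17907120 + 16628040 + 15519504 + 14549535 + 13693680 + 12932920 + 12252240 + 11639628 + 11085360 = 848612385, so H_21 = 848612385/232792560; reducing by gcd(848612385, 232792560) = 45 gives 18858053/5173168 ≈ 3.64536. (The PNT-adjacent estimate ln(21) + γ ≈ 3.62174 matches within O(1/n).)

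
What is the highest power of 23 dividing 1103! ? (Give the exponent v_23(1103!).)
v_23(1103!) = 49

Legendre's formula: v_p(n!) = Σ_{k ≥ 1} ⌊n / p^k⌋. For p = 23, n = 1103, the terms are:
  ⌊1103/23^1⌋ = ⌊1103/23⌋ = 47
  ⌊1103/23^2⌋ = ⌊1103/529⌋ = 2
(the next term ⌊1103/23^3⌋ = 0, terminating the sum). Summing: v_23(1103!) = 47 + 2 = 49.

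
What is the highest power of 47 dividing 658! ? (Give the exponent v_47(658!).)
v_47(658!) = 14

Legendre's formula: v_p(n!) = Σ_{k ≥ 1} ⌊n / p^k⌋. For p = 47, n = 658, the terms are:
  ⌊658/47^1⌋ = ⌊658/47⌋ = 14
(the next term ⌊658/47^2⌋ = 0, terminating the sum). Summing: v_47(658!) = 14 = 14.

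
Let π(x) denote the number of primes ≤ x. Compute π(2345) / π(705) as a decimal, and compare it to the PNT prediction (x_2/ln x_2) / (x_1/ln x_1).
π(2345)/π(705) = 347/126 ≈ 2.7540;  PNT prediction ≈ 2.8111.

π(705) = 126 and π(2345) = 347, so π(2345)/π(705) ≈ 2.7540. The PNT-predicted ratio is (2345/ln(2345)) / (705/ln(705)) ≈ 2.8111. The two agree to within a few percent, as expected.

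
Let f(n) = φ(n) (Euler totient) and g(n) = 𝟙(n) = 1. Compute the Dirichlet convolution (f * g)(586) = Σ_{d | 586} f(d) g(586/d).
(φ * 𝟙)(586) = 586

Divisors of 586: [1, 2, 293, 586]. For each d | 586:
  d = 1: φ(1) · 𝟙(586/1) = 1 · 1 = 1
  d = 2: φ(2) · 𝟙(586/2) = 1 · 1 = 1
  d = 293: φ(293) · 𝟙(586/293) = 292 · 1 = 292
  d = 586: φ(586) · 𝟙(586/586) = 292 · 1 = 292
Summing: (φ * 𝟙)(586) = 1 + 1 + 292 + 292 = 586.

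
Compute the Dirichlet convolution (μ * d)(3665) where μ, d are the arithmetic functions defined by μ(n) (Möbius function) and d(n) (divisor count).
(μ * d)(3665) = 1

Divisors of 3665: [1, 5, 733, 3665]. For each d | 3665:
  d = 1: μ(1) · d(3665/1) = 1 · 4 = 4
  d = 5: μ(5) · d(3665/5) = -1 · 2 = -2
  d = 733: μ(733) · d(3665/733) = -1 · 2 = -2
  d = 3665: μ(3665) · d(3665/3665) = 1 · 1 = 1
Summing: (μ * d)(3665) = 4 + -2 + -2 + 1 = 1.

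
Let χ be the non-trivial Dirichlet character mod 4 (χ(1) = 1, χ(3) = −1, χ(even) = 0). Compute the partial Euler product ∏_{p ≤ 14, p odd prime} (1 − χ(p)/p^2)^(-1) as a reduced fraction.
∏ = 143143/156160

The odd primes p ≤ 14 are [3, 5, 7, 11, 13]. For each, χ(p) = 1 if p ≡ 1 mod 4, χ(p) = −1 if p ≡ 3 mod 4. Taking (1 − χ(p)/p^2)^(-1) = p^2/(p^2 − χ(p)): (1 − (-1)/3^2)^(-1) · (1 − (1)/5^2)^(-1) · (1 − (-1)/7^2)^(-1) · (1 − (-1)/11^2)^(-1) · (1 − (1)/13^2)^(-1) = 143143/156160.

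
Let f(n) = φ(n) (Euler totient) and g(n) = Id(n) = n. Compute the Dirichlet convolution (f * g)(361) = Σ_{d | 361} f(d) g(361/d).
(φ * Id)(361) = 1045

Divisors of 361: [1, 19, 361]. For each d | 361:
  d = 1: φ(1) · Id(361/1) = 1 · 361 = 361
  d = 19: φ(19) · Id(361/19) = 18 · 19 = 342
  d = 361: φ(361) · Id(361/361) = 342 · 1 = 342
Summing: (φ * Id)(361) = 361 + 342 + 342 = 1045.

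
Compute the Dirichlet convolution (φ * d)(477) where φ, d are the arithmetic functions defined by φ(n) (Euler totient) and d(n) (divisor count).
(φ * d)(477) = 702

Divisors of 477: [1, 3, 9, 53, 159, 477]. For each d | 477:
  d = 1: φ(1) · d(477/1) = 1 · 6 = 6
  d = 3: φ(3) · d(477/3) = 2 · 4 = 8
  d = 9: φ(9) · d(477/9) = 6 · 2 = 12
  d = 53: φ(53) · d(477/53) = 52 · 3 = 156
  d = 159: φ(159) · d(477/159) = 104 · 2 = 208
  d = 477: φ(477) · d(477/477) = 312 · 1 = 312
Summing: (φ * d)(477) = 6 + 8 + 12 + 156 + 208 + 312 = 702.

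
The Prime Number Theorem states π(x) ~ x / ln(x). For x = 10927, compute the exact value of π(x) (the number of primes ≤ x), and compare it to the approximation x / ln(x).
π(10927) = 1327;  x/ln(x) ≈ 1175.07;  relative error ≈ 11.45%.

Directly count primes up to 10927: π(10927) = 1327. The PNT approximation gives 10927/ln(10927) ≈ 10927/9.29899 ≈ 1175.07. Relative error (π(x) − x/ln(x)) / π(x) ≈ 11.45%; the approximation is known to undercount slightly (Li(x) is a better estimate).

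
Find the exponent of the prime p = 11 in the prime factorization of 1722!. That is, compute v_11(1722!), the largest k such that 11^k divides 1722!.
v_11(1722!) = 171

Legendre's formula: v_p(n!) = Σ_{k ≥ 1} ⌊n / p^k⌋. For p = 11, n = 1722, the terms are:
  ⌊1722/11^1⌋ = ⌊1722/11⌋ = 156
  ⌊1722/11^2⌋ = ⌊1722/121⌋ = 14
  ⌊1722/11^3⌋ = ⌊1722/1331⌋ = 1
(the next term ⌊1722/11^4⌋ = 0, terminating the sum). Summing: v_11(1722!) = 156 + 14 + 1 = 171.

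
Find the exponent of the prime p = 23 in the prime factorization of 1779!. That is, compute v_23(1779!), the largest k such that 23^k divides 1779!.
v_23(1779!) = 80

Legendre's formula: v_p(n!) = Σ_{k ≥ 1} ⌊n / p^k⌋. For p = 23, n = 1779, the terms are:
  ⌊1779/23^1⌋ = ⌊1779/23⌋ = 77
  ⌊1779/23^2⌋ = ⌊1779/529⌋ = 3
(the next term ⌊1779/23^3⌋ = 0, terminating the sum). Summing: v_23(1779!) = 77 + 3 = 80.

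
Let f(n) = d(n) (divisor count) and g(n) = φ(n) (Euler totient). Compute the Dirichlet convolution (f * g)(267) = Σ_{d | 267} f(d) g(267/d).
(d * φ)(267) = 360

Divisors of 267: [1, 3, 89, 267]. For each d | 267:
  d = 1: d(1) · φ(267/1) = 1 · 176 = 176
  d = 3: d(3) · φ(267/3) = 2 · 88 = 176
  d = 89: d(89) · φ(267/89) = 2 · 2 = 4
  d = 267: d(267) · φ(267/267) = 4 · 1 = 4
Summing: (d * φ)(267) = 176 + 176 + 4 + 4 = 360.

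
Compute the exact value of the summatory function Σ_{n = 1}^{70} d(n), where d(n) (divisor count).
Σ_{n ≤ 70} d(n) = 312

Compute d(n) for each 1 ≤ n ≤ 70: d(1) = 1, d(2) = 2, d(3) = 2, d(4) = 3, d(5) = 2, d(6) = 4, d(7) = 2, d(8) = 4, d(9) = 3, d(10) = 4, d(11) = 2, d(12) = 6, d(13) = 2, d(14) = 4, d(15) = 4, d(16) = 5, d(17) = 2, d(18) = 6, d(19) = 2, d(20) = 6, d(21) = 4, d(22) = 4, d(23) = 2, d(24) = 8, d(25) = 3, d(26) = 4, d(27) = 4, d(28) = 6, d(29) = 2, d(30) = 8, d(31) = 2, d(32) = 6, d(33) = 4, d(34) = 4, d(35) = 4, d(36) = 9, d(37) = 2, d(38) = 4, d(39) = 4, d(40) = 8, d(41) = 2, d(42) = 8, d(43) = 2, d(44) = 6, d(45) = 6, d(46) = 4, d(47) = 2, d(48) = 10, d(49) = 3, d(50) = 6, d(51) = 4, d(52) = 6, d(53) = 2, d(54) = 8, d(55) = 4, d(56) = 8, d(57) = 4, d(58) = 4, d(59) = 2, d(60) = 12, d(61) = 2, d(62) = 4, d(63) = 6, d(64) = 7, d(65) = 4, d(66) = 8, d(67) = 2, d(68) = 6, d(69) = 4, d(70) = 8. Summing all 70 values: 312. (Dirichlet's divisor formula: Σ_{n ≤ x} d(n) = x ln(x) + (2γ − 1) x + O(√x). For x = 70, the asymptotic estimate is ≈ 308.20.)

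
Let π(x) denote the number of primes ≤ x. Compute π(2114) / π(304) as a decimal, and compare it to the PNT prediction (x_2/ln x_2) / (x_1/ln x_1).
π(2114)/π(304) = 319/62 ≈ 5.1452;  PNT prediction ≈ 5.1925.

π(304) = 62 and π(2114) = 319, so π(2114)/π(304) ≈ 5.1452. The PNT-predicted ratio is (2114/ln(2114)) / (304/ln(304)) ≈ 5.1925. The two agree to within a few percent, as expected.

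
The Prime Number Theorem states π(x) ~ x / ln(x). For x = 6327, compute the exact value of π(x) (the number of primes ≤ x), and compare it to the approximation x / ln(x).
π(6327) = 823;  x/ln(x) ≈ 722.87;  relative error ≈ 12.17%.

Directly count primes up to 6327: π(6327) = 823. The PNT approximation gives 6327/ln(6327) ≈ 6327/8.75258 ≈ 722.87. Relative error (π(x) − x/ln(x)) / π(x) ≈ 12.17%; the approximation is known to undercount slightly (Li(x) is a better estimate).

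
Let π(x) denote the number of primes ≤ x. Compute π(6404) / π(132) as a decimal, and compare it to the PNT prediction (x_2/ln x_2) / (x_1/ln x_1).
π(6404)/π(132) = 834/32 ≈ 26.0625;  PNT prediction ≈ 27.0278.

π(132) = 32 and π(6404) = 834, so π(6404)/π(132) ≈ 26.0625. The PNT-predicted ratio is (6404/ln(6404)) / (132/ln(132)) ≈ 27.0278. The two agree to within a few percent, as expected.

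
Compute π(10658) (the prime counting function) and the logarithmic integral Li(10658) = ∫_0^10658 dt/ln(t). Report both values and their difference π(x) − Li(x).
π(10658) = 1300;  Li(10658) ≈ 1317.33;  π(x) − Li(x) ≈ -17.33.

Direct count of primes ≤ 10658 gives π(10658) = 1300. Numerical evaluation of the logarithmic integral gives Li(10658) ≈ 1317.33. The difference π(x) − Li(x) ≈ -17.33 is typically negative for small/moderate x (Li(x) overestimates), though Littlewood's theorem shows this sign changes infinitely often.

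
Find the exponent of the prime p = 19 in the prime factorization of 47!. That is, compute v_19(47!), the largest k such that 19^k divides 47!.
v_19(47!) = 2

Legendre's formula: v_p(n!) = Σ_{k ≥ 1} ⌊n / p^k⌋. For p = 19, n = 47, the terms are:
  ⌊47/19^1⌋ = ⌊47/19⌋ = 2
(the next term ⌊47/19^2⌋ = 0, terminating the sum). Summing: v_19(47!) = 2 = 2.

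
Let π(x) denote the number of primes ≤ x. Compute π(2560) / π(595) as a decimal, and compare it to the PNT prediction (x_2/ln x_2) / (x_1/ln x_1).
π(2560)/π(595) = 375/108 ≈ 3.4722;  PNT prediction ≈ 3.5025.

π(595) = 108 and π(2560) = 375, so π(2560)/π(595) ≈ 3.4722. The PNT-predicted ratio is (2560/ln(2560)) / (595/ln(595)) ≈ 3.5025. The two agree to within a few percent, as expected.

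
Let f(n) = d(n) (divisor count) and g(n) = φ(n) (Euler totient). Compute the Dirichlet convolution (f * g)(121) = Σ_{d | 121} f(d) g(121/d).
(d * φ)(121) = 133

Divisors of 121: [1, 11, 121]. For each d | 121:
  d = 1: d(1) · φ(121/1) = 1 · 110 = 110
  d = 11: d(11) · φ(121/11) = 2 · 10 = 20
  d = 121: d(121) · φ(121/121) = 3 · 1 = 3
Summing: (d * φ)(121) = 110 + 20 + 3 = 133.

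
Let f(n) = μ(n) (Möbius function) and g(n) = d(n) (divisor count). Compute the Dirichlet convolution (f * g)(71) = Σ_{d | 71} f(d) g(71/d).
(μ * d)(71) = 1

Divisors of 71: [1, 71]. For each d | 71:
  d = 1: μ(1) · d(71/1) = 1 · 2 = 2
  d = 71: μ(71) · d(71/71) = -1 · 1 = -1
Summing: (μ * d)(71) = 2 + -1 = 1.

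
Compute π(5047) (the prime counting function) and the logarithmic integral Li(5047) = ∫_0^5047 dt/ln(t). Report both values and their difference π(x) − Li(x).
π(5047) = 675;  Li(5047) ≈ 689.80;  π(x) − Li(x) ≈ -14.80.

Direct count of primes ≤ 5047 gives π(5047) = 675. Numerical evaluation of the logarithmic integral gives Li(5047) ≈ 689.80. The difference π(x) − Li(x) ≈ -14.80 is typically negative for small/moderate x (Li(x) overestimates), though Littlewood's theorem shows this sign changes infinitely often.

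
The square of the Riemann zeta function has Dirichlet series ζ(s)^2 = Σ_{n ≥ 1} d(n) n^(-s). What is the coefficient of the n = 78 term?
d(78) = 8

ζ(s)^2 = (Σ 1/m^s)(Σ 1/k^s). The coefficient of 1/n^s in the product is the number of ordered pairs (m, k) with mk = n, which equals d(n). For n = 78, divisors are [1, 2, 3, 6, 13, 26, 39, 78], so d(78) = 8.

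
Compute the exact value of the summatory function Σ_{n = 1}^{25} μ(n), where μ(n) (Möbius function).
Σ_{n ≤ 25} μ(n) = -2

Compute μ(n) for each 1 ≤ n ≤ 25: μ(1) = 1, μ(2) = -1, μ(3) = -1, μ(4) = 0, μ(5) = -1, μ(6) = 1, μ(7) = -1, μ(8) = 0, μ(9) = 0, μ(10) = 1, μ(11) = -1, μ(12) = 0, μ(13) = -1, μ(14) = 1, μ(15) = 1, μ(16) = 0, μ(17) = -1, μ(18) = 0, μ(19) = -1, μ(20) = 0, μ(21) = 1, μ(22) = 1, μ(23) = -1, μ(24) = 0, μ(25) = 0. Summing all 25 values: -2. (Mertens function M(x) = Σ_{n ≤ x} μ(n); on average M(x) should be small (PNT ⟺ M(x) = o(x)).)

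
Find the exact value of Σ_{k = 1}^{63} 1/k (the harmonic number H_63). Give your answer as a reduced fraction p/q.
H_63 = 310559566510213034489743057/65681493561267903750631200

Direct summation: H_63 = 1 + 1/2 + ... + 1/63. The least common denominator is lcm(1, ..., 63) = 591133442051411133755680800; over this denominator the numerator is 591133442051411133755680800 + 295566721025705566877840400 + 197044480683803711251893600 + 147783360512852783438920200 + 118226688410282226751136160 + 98522240341901855625946800 + 84447634578773019107954400 + 73891680256426391719460100 + 65681493561267903750631200 + 59113344205141113375568080 + 53739403822855557614152800 + 49261120170950927812973400 + 45471803234723933365821600 + 42223817289386509553977200 + 39408896136760742250378720 + 36945840128213195859730050 + 34772555414788890220922400 + 32840746780633951875315600 + 31112286423758480723983200 + 29556672102570556687784040 + 28149211526257673035984800 + 26869701911427778807076400 + 25701454002235266685029600 + 24630560085475463906486700 + 23645337682056445350227232 + 22735901617361966682910800 + 21893831187089301250210400 + 21111908644693254776988600 + 20383911794876245991575200 + 19704448068380371125189360 + 19068820711335843024376800 + 18472920064106597929865025 + 17913134607618519204717600 + 17386277707394445110461200 + 16889526915754603821590880 + 16420373390316975937657800 + 15976579514903003615018400 + 15556143211879240361991600 + 15157267744907977788607200 + 14778336051285278343892020 + 14417888830522222774528800 + 14074605763128836517992400 + 13747289350032817064085600 + 13434850955713889403538200 + 13136298712253580750126240 + 12850727001117633342514800 + 12577307277689598590546400 + 12315280042737731953243350 + 12063947796967574158279200 + 11822668841028222675113616 + 11590851804929630073640800 + 11367950808680983341455400 + 11153461170781342146333600 + 10946915593544650625105200 + 10747880764571111522830560 + 10555954322346627388494300 + 10370762141252826907994400 + 10191955897438122995787600 + 10019210882227307351791200 + 9852224034190185562594680 + 9690712164777231700912800 + 9534410355667921512188400 + 9383070508752557678661600 = 2795036098591917310407687513, so H_63 = 2795036098591917310407687513/591133442051411133755680800; reducing by gcd(2795036098591917310407687513, 591133442051411133755680800) = 9 gives 310559566510213034489743057/65681493561267903750631200 ≈ 4.72827. (The PNT-adjacent estimate ln(63) + γ ≈ 4.72035 matches within O(1/n).)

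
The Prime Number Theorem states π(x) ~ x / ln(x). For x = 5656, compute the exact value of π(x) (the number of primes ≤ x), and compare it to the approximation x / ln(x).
π(5656) = 744;  x/ln(x) ≈ 654.59;  relative error ≈ 12.02%.

Directly count primes up to 5656: π(5656) = 744. The PNT approximation gives 5656/ln(5656) ≈ 5656/8.64047 ≈ 654.59. Relative error (π(x) − x/ln(x)) / π(x) ≈ 12.02%; the approximation is known to undercount slightly (Li(x) is a better estimate).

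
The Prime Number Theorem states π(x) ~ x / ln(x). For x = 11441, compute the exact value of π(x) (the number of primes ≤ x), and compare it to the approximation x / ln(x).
π(11441) = 1379;  x/ln(x) ≈ 1224.30;  relative error ≈ 11.22%.

Directly count primes up to 11441: π(11441) = 1379. The PNT approximation gives 11441/ln(11441) ≈ 11441/9.34496 ≈ 1224.30. Relative error (π(x) − x/ln(x)) / π(x) ≈ 11.22%; the approximation is known to undercount slightly (Li(x) is a better estimate).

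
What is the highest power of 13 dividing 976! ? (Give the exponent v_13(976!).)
v_13(976!) = 80

Legendre's formula: v_p(n!) = Σ_{k ≥ 1} ⌊n / p^k⌋. For p = 13, n = 976, the terms are:
  ⌊976/13^1⌋ = ⌊976/13⌋ = 75
  ⌊976/13^2⌋ = ⌊976/169⌋ = 5
(the next term ⌊976/13^3⌋ = 0, terminating the sum). Summing: v_13(976!) = 75 + 5 = 80.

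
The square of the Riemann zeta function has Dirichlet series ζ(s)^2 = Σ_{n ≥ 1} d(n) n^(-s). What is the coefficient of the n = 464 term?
d(464) = 10

ζ(s)^2 = (Σ 1/m^s)(Σ 1/k^s). The coefficient of 1/n^s in the product is the number of ordered pairs (m, k) with mk = n, which equals d(n). For n = 464, divisors are [1, 2, 4, 8, 16, 29, 58, 116, 232, 464], so d(464) = 10.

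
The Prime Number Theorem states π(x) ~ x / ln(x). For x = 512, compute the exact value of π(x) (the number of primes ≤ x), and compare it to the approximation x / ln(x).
π(512) = 97;  x/ln(x) ≈ 82.07;  relative error ≈ 15.39%.

Directly count primes up to 512: π(512) = 97. The PNT approximation gives 512/ln(512) ≈ 512/6.23832 ≈ 82.07. Relative error (π(x) − x/ln(x)) / π(x) ≈ 15.39%; the approximation is known to undercount slightly (Li(x) is a better estimate).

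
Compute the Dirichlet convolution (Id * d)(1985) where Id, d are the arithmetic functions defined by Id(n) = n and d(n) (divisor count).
(Id * d)(1985) = 2793

Divisors of 1985: [1, 5, 397, 1985]. For each d | 1985:
  d = 1: Id(1) · d(1985/1) = 1 · 4 = 4
  d = 5: Id(5) · d(1985/5) = 5 · 2 = 10
  d = 397: Id(397) · d(1985/397) = 397 · 2 = 794
  d = 1985: Id(1985) · d(1985/1985) = 1985 · 1 = 1985
Summing: (Id * d)(1985) = 4 + 10 + 794 + 1985 = 2793.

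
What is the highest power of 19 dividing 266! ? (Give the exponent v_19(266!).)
v_19(266!) = 14

Legendre's formula: v_p(n!) = Σ_{k ≥ 1} ⌊n / p^k⌋. For p = 19, n = 266, the terms are:
  ⌊266/19^1⌋ = ⌊266/19⌋ = 14
(the next term ⌊266/19^2⌋ = 0, terminating the sum). Summing: v_19(266!) = 14 = 14.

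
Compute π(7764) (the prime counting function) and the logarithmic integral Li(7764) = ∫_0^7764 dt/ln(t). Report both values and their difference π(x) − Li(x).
π(7764) = 985;  Li(7764) ≈ 1000.11;  π(x) − Li(x) ≈ -15.11.

Direct count of primes ≤ 7764 gives π(7764) = 985. Numerical evaluation of the logarithmic integral gives Li(7764) ≈ 1000.11. The difference π(x) − Li(x) ≈ -15.11 is typically negative for small/moderate x (Li(x) overestimates), though Littlewood's theorem shows this sign changes infinitely often.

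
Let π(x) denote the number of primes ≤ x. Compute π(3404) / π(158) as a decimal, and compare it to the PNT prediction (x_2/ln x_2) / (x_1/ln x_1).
π(3404)/π(158) = 478/37 ≈ 12.9189;  PNT prediction ≈ 13.4113.

π(158) = 37 and π(3404) = 478, so π(3404)/π(158) ≈ 12.9189. The PNT-predicted ratio is (3404/ln(3404)) / (158/ln(158)) ≈ 13.4113. The two agree to within a few percent, as expected.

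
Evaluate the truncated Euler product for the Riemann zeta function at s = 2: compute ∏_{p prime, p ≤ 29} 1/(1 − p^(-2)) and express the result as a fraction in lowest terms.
∏ = 86285158710179/52836150804480

The primes p ≤ 29 are [2, 3, 5, 7, 11, 13, 17, 19, 23, 29]. For each prime, (1 − 1/p^2)^(-1) = p^2 / (p^2 − 1). The product is (1 − 1/2^2)^(-1), (1 − 1/3^2)^(-1), (1 − 1/5^2)^(-1), (1 − 1/7^2)^(-1), (1 − 1/11^2)^(-1), (1 − 1/13^2)^(-1), (1 − 1/17^2)^(-1), (1 − 1/19^2)^(-1), (1 − 1/23^2)^(-1), (1 − 1/29^2)^(-1) = ∏ p^2 / (p^2 − 1) = 86285158710179/52836150804480.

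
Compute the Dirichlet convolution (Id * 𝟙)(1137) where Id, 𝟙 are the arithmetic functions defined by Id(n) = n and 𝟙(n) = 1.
(Id * 𝟙)(1137) = 1520

Divisors of 1137: [1, 3, 379, 1137]. For each d | 1137:
  d = 1: Id(1) · 𝟙(1137/1) = 1 · 1 = 1
  d = 3: Id(3) · 𝟙(1137/3) = 3 · 1 = 3
  d = 379: Id(379) · 𝟙(1137/379) = 379 · 1 = 379
  d = 1137: Id(1137) · 𝟙(1137/1137) = 1137 · 1 = 1137
Summing: (Id * 𝟙)(1137) = 1 + 3 + 379 + 1137 = 1520.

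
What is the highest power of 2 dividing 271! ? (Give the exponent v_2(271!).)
v_2(271!) = 266

Legendre's formula: v_p(n!) = Σ_{k ≥ 1} ⌊n / p^k⌋. For p = 2, n = 271, the terms are:
  ⌊271/2^1⌋ = ⌊271/2⌋ = 135
  ⌊271/2^2⌋ = ⌊271/4⌋ = 67
  ⌊271/2^3⌋ = ⌊271/8⌋ = 33
  ⌊271/2^4⌋ = ⌊271/16⌋ = 16
  ⌊271/2^5⌋ = ⌊271/32⌋ = 8
  ⌊271/2^6⌋ = ⌊271/64⌋ = 4
  ⌊271/2^7⌋ = ⌊271/128⌋ = 2
  ⌊271/2^8⌋ = ⌊271/256⌋ = 1
(the next term ⌊271/2^9⌋ = 0, terminating the sum). Summing: v_2(271!) = 135 + 67 + 33 + 16 + 8 + 4 + 2 + 1 = 266.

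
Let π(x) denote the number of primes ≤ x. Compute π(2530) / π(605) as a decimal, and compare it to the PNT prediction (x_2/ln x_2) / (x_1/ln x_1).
π(2530)/π(605) = 369/110 ≈ 3.3545;  PNT prediction ≈ 3.4183.

π(605) = 110 and π(2530) = 369, so π(2530)/π(605) ≈ 3.3545. The PNT-predicted ratio is (2530/ln(2530)) / (605/ln(605)) ≈ 3.4183. The two agree to within a few percent, as expected.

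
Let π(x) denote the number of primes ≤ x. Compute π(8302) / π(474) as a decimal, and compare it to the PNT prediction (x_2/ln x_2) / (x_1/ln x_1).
π(8302)/π(474) = 1042/91 ≈ 11.4505;  PNT prediction ≈ 11.9580.

π(474) = 91 and π(8302) = 1042, so π(8302)/π(474) ≈ 11.4505. The PNT-predicted ratio is (8302/ln(8302)) / (474/ln(474)) ≈ 11.9580. The two agree to within a few percent, as expected.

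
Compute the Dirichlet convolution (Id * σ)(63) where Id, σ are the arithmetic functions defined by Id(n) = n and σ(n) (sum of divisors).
(Id * σ)(63) = 510

Divisors of 63: [1, 3, 7, 9, 21, 63]. For each d | 63:
  d = 1: Id(1) · σ(63/1) = 1 · 104 = 104
  d = 3: Id(3) · σ(63/3) = 3 · 32 = 96
  d = 7: Id(7) · σ(63/7) = 7 · 13 = 91
  d = 9: Id(9) · σ(63/9) = 9 · 8 = 72
  d = 21: Id(21) · σ(63/21) = 21 · 4 = 84
  d = 63: Id(63) · σ(63/63) = 63 · 1 = 63
Summing: (Id * σ)(63) = 104 + 96 + 91 + 72 + 84 + 63 = 510.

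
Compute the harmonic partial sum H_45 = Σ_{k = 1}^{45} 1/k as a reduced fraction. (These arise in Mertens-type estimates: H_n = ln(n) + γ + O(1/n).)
H_45 = 5914085889685464427/1345655451257488800

Direct summation: H_45 = 1 + 1/2 + ... + 1/45. The least common denominator is lcm(1, ..., 45) = 9419588158802421600; over this denominator the numerator is 9419588158802421600 + 4709794079401210800 + 3139862719600807200 + 2354897039700605400 + 1883917631760484320 + 1569931359800403600 + 1345655451257488800 + 1177448519850302700 + 1046620906533602400 + 941958815880242160 + 856326196254765600 + 784965679900201800 + 724583704523263200 + 672827725628744400 + 627972543920161440 + 588724259925151350 + 554093421106024800 + 523310453266801200 + 495767797831706400 + 470979407940121080 + 448551817085829600 + 428163098127382800 + 409547311252279200 + 392482839950100900 + 376783526352096864 + 362291852261631600 + 348873635511200800 + 336413862814372200 + 324813384786290400 + 313986271960080720 + 303857682542013600 + 294362129962575675 + 285442065418255200 + 277046710553012400 + 269131090251497760 + 261655226633400600 + 254583463751416800 + 247883898915853200 + 241527901507754400 + 235489703970060540 + 229746052653717600 + 224275908542914800 + 219060189739591200 + 214081549063691400 + 209324181306720480 = 41398601227798250989, so H_45 = 41398601227798250989/9419588158802421600; reducing by gcd(41398601227798250989, 9419588158802421600) = 7 gives 5914085889685464427/1345655451257488800 ≈ 4.39495. (The PNT-adjacent estimate ln(45) + γ ≈ 4.38388 matches within O(1/n).)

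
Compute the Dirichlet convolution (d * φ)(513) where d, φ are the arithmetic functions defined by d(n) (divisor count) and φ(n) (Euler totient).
(d * φ)(513) = 800

Divisors of 513: [1, 3, 9, 19, 27, 57, 171, 513]. For each d | 513:
  d = 1: d(1) · φ(513/1) = 1 · 324 = 324
  d = 3: d(3) · φ(513/3) = 2 · 108 = 216
  d = 9: d(9) · φ(513/9) = 3 · 36 = 108
  d = 19: d(19) · φ(513/19) = 2 · 18 = 36
  d = 27: d(27) · φ(513/27) = 4 · 18 = 72
  d = 57: d(57) · φ(513/57) = 4 · 6 = 24
  d = 171: d(171) · φ(513/171) = 6 · 2 = 12
  d = 513: d(513) · φ(513/513) = 8 · 1 = 8
Summing: (d * φ)(513) = 324 + 216 + 108 + 36 + 72 + 24 + 12 + 8 = 800.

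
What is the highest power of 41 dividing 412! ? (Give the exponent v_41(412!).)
v_41(412!) = 10

Legendre's formula: v_p(n!) = Σ_{k ≥ 1} ⌊n / p^k⌋. For p = 41, n = 412, the terms are:
  ⌊412/41^1⌋ = ⌊412/41⌋ = 10
(the next term ⌊412/41^2⌋ = 0, terminating the sum). Summing: v_41(412!) = 10 = 10.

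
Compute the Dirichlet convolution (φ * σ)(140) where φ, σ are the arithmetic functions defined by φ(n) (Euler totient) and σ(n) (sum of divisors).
(φ * σ)(140) = 1680

Divisors of 140: [1, 2, 4, 5, 7, 10, 14, 20, 28, 35, 70, 140]. For each d | 140:
  d = 1: φ(1) · σ(140/1) = 1 · 336 = 336
  d = 2: φ(2) · σ(140/2) = 1 · 144 = 144
  d = 4: φ(4) · σ(140/4) = 2 · 48 = 96
  d = 5: φ(5) · σ(140/5) = 4 · 56 = 224
  d = 7: φ(7) · σ(140/7) = 6 · 42 = 252
  d = 10: φ(10) · σ(140/10) = 4 · 24 = 96
  d = 14: φ(14) · σ(140/14) = 6 · 18 = 108
  d = 20: φ(20) · σ(140/20) = 8 · 8 = 64
  d = 28: φ(28) · σ(140/28) = 12 · 6 = 72
  d = 35: φ(35) · σ(140/35) = 24 · 7 = 168
  d = 70: φ(70) · σ(140/70) = 24 · 3 = 72
  d = 140: φ(140) · σ(140/140) = 48 · 1 = 48
Summing: (φ * σ)(140) = 336 + 144 + 96 + 224 + 252 + 96 + 108 + 64 + 72 + 168 + 72 + 48 = 1680.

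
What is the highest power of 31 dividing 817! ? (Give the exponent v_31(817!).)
v_31(817!) = 26

Legendre's formula: v_p(n!) = Σ_{k ≥ 1} ⌊n / p^k⌋. For p = 31, n = 817, the terms are:
  ⌊817/31^1⌋ = ⌊817/31⌋ = 26
(the next term ⌊817/31^2⌋ = 0, terminating the sum). Summing: v_31(817!) = 26 = 26.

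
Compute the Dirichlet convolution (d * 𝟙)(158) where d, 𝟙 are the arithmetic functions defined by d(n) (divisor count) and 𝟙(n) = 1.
(d * 𝟙)(158) = 9

Divisors of 158: [1, 2, 79, 158]. For each d | 158:
  d = 1: d(1) · 𝟙(158/1) = 1 · 1 = 1
  d = 2: d(2) · 𝟙(158/2) = 2 · 1 = 2
  d = 79: d(79) · 𝟙(158/79) = 2 · 1 = 2
  d = 158: d(158) · 𝟙(158/158) = 4 · 1 = 4
Summing: (d * 𝟙)(158) = 1 + 2 + 2 + 4 = 9.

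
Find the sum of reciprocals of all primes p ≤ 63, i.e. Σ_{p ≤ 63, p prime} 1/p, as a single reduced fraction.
Σ 1/p = 201015517717077830328949/117288381359406970983270

π(63) = 18, so the primes ≤ 63 are [2, 3, 5, 7, 11, 13, 17, 19, 23, 29, 31, 37, 41, 43, 47, 53, 59, 61]. Summing 1/p over these primes: 201015517717077830328949/117288381359406970983270 ≈ 1.7139. Mertens estimate ln ln(63) + 0.2615 ≈ 1.6829.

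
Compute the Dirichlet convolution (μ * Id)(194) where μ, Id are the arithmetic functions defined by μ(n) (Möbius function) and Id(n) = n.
(μ * Id)(194) = 96

Divisors of 194: [1, 2, 97, 194]. For each d | 194:
  d = 1: μ(1) · Id(194/1) = 1 · 194 = 194
  d = 2: μ(2) · Id(194/2) = -1 · 97 = -97
  d = 97: μ(97) · Id(194/97) = -1 · 2 = -2
  d = 194: μ(194) · Id(194/194) = 1 · 1 = 1
Summing: (μ * Id)(194) = 194 + -97 + -2 + 1 = 96.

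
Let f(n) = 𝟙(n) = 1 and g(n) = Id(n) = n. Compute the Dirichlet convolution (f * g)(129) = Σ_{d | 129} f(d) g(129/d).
(𝟙 * Id)(129) = 176

Divisors of 129: [1, 3, 43, 129]. For each d | 129:
  d = 1: 𝟙(1) · Id(129/1) = 1 · 129 = 129
  d = 3: 𝟙(3) · Id(129/3) = 1 · 43 = 43
  d = 43: 𝟙(43) · Id(129/43) = 1 · 3 = 3
  d = 129: 𝟙(129) · Id(129/129) = 1 · 1 = 1
Summing: (𝟙 * Id)(129) = 129 + 43 + 3 + 1 = 176.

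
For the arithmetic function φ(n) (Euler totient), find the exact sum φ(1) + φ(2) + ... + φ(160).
Σ_{n ≤ 160} φ(n) = 7806

Compute φ(n) for each 1 ≤ n ≤ 160: φ(1) = 1, φ(2) = 1, φ(3) = 2, φ(4) = 2, φ(5) = 4, φ(6) = 2, φ(7) = 6, φ(8) = 4, φ(9) = 6, φ(10) = 4, φ(11) = 10, φ(12) = 4, φ(13) = 12, φ(14) = 6, φ(15) = 8, φ(16) = 8, φ(17) = 16, φ(18) = 6, φ(19) = 18, φ(20) = 8, φ(21) = 12, φ(22) = 10, φ(23) = 22, φ(24) = 8, φ(25) = 20, φ(26) = 12, φ(27) = 18, φ(28) = 12, φ(29) = 28, φ(30) = 8, φ(31) = 30, φ(32) = 16, φ(33) = 20, φ(34) = 16, φ(35) = 24, φ(36) = 12, φ(37) = 36, φ(38) = 18, φ(39) = 24, φ(40) = 16, φ(41) = 40, φ(42) = 12, φ(43) = 42, φ(44) = 20, φ(45) = 24, φ(46) = 22, φ(47) = 46, φ(48) = 16, φ(49) = 42, φ(50) = 20, φ(51) = 32, φ(52) = 24, φ(53) = 52, φ(54) = 18, φ(55) = 40, φ(56) = 24, φ(57) = 36, φ(58) = 28, φ(59) = 58, φ(60) = 16, φ(61) = 60, φ(62) = 30, φ(63) = 36, φ(64) = 32, φ(65) = 48, φ(66) = 20, φ(67) = 66, φ(68) = 32, φ(69) = 44, φ(70) = 24, φ(71) = 70, φ(72) = 24, φ(73) = 72, φ(74) = 36, φ(75) = 40, φ(76) = 36, φ(77) = 60, φ(78) = 24, φ(79) = 78, φ(80) = 32, φ(81) = 54, φ(82) = 40, φ(83) = 82, φ(84) = 24, φ(85) = 64, φ(86) = 42, φ(87) = 56, φ(88) = 40, φ(89) = 88, φ(90) = 24, φ(91) = 72, φ(92) = 44, φ(93) = 60, φ(94) = 46, φ(95) = 72, φ(96) = 32, φ(97) = 96, φ(98) = 42, φ(99) = 60, φ(100) = 40, φ(101) = 100, φ(102) = 32, φ(103) = 102, φ(104) = 48, φ(105) = 48, φ(106) = 52, φ(107) = 106, φ(108) = 36, φ(109) = 108, φ(110) = 40, φ(111) = 72, φ(112) = 48, φ(113) = 112, φ(114) = 36, φ(115) = 88, φ(116) = 56, φ(117) = 72, φ(118) = 58, φ(119) = 96, φ(120) = 32, φ(121) = 110, φ(122) = 60, φ(123) = 80, φ(124) = 60, φ(125) = 100, φ(126) = 36, φ(127) = 126, φ(128) = 64, φ(129) = 84, φ(130) = 48, φ(131) = 130, φ(132) = 40, φ(133) = 108, φ(134) = 66, φ(135) = 72, φ(136) = 64, φ(137) = 136, φ(138) = 44, φ(139) = 138, φ(140) = 48, φ(141) = 92, φ(142) = 70, φ(143) = 120, φ(144) = 48, φ(145) = 112, φ(146) = 72, φ(147) = 84, φ(148) = 72, φ(149) = 148, φ(150) = 40, φ(151) = 150, φ(152) = 72, φ(153) = 96, φ(154) = 60, φ(155) = 120, φ(156) = 48, φ(157) = 156, φ(158) = 78, φ(159) = 104, φ(160) = 64. Summing all 160 values: 7806. (Average order: Σ_{n ≤ x} φ(n) ~ (3/π²) x². For x = 160, (3/π²)·160² ≈ 7781.47.)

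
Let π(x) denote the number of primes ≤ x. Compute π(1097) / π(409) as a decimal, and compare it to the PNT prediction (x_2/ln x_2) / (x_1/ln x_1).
π(1097)/π(409) = 184/80 ≈ 2.3000;  PNT prediction ≈ 2.3041.

π(409) = 80 and π(1097) = 184, so π(1097)/π(409) ≈ 2.3000. The PNT-predicted ratio is (1097/ln(1097)) / (409/ln(409)) ≈ 2.3041. The two agree to within a few percent, as expected.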